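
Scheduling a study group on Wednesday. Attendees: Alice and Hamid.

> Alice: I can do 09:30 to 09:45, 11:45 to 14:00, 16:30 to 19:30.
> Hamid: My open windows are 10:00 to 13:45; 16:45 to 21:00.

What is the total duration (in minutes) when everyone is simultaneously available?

285

Alice ∩ Hamid: 11:45-13:45, 16:45-19:30.
Summing the common windows: 120 + 165 = 285 minutes.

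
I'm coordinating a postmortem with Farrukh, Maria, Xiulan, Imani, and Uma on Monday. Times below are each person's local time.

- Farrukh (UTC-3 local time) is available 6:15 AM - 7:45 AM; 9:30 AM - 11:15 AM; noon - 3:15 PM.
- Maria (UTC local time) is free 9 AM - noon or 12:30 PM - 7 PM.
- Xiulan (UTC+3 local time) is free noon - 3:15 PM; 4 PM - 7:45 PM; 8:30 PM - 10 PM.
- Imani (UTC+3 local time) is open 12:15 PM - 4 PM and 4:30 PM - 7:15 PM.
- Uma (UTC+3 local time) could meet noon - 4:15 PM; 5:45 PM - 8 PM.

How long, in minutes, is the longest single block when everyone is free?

90

Farrukh in UTC: 09:15-10:45, 12:30-14:15, 15:00-18:15 (add 3h to convert from UTC-3).
Maria in UTC: 09:00-12:00, 12:30-19:00.
Xiulan in UTC: 09:00-12:15, 13:00-16:45, 17:30-19:00 (subtract 3h to convert from UTC+3).
Imani in UTC: 09:15-13:00, 13:30-16:15 (subtract 3h to convert from UTC+3).
Uma in UTC: 09:00-13:15, 14:45-17:00 (subtract 3h to convert from UTC+3).
Farrukh ∩ Maria: 09:15-10:45, 12:30-14:15, 15:00-18:15.
Farrukh ∩ Maria ∩ Xiulan: 09:15-10:45, 13:00-14:15, 15:00-16:45, 17:30-18:15.
Farrukh ∩ Maria ∩ Xiulan ∩ Imani: 09:15-10:45, 13:30-14:15, 15:00-16:15.
Farrukh ∩ Maria ∩ Xiulan ∩ Imani ∩ Uma: 09:15-10:45, 15:00-16:15.
The longest is 09:15-10:45 at 90 minutes.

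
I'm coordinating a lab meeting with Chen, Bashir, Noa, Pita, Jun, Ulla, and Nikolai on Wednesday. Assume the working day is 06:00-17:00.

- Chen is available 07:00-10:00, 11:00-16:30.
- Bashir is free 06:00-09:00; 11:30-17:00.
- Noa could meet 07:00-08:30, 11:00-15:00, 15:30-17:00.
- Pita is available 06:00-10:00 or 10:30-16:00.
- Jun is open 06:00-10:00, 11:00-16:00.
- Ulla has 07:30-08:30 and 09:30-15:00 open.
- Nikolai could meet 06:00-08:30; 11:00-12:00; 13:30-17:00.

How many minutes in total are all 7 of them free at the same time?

Chen ∩ Bashir: 07:00-09:00, 11:30-16:30.
Chen ∩ Bashir ∩ Noa: 07:00-08:30, 11:30-15:00, 15:30-16:30.
Chen ∩ Bashir ∩ Noa ∩ Pita: 07:00-08:30, 11:30-15:00, 15:30-16:00.
Chen ∩ Bashir ∩ Noa ∩ Pita ∩ Jun: 07:00-08:30, 11:30-15:00, 15:30-16:00.
Chen ∩ Bashir ∩ Noa ∩ Pita ∩ Jun ∩ Ulla: 07:30-08:30, 11:30-15:00.
Chen ∩ Bashir ∩ Noa ∩ Pita ∩ Jun ∩ Ulla ∩ Nikolai: 07:30-08:30, 11:30-12:00, 13:30-15:00.
Summing the common windows: 60 + 30 + 90 = 180 minutes.

180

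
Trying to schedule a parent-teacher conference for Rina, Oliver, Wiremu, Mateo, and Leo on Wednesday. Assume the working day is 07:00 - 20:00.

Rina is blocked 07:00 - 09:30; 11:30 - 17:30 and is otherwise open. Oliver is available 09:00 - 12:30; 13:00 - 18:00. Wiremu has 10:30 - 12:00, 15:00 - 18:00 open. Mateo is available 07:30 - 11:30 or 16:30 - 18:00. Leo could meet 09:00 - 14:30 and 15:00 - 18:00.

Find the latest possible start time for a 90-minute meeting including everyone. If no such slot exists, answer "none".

Rina free: 09:30-11:30, 17:30-20:00 (invert busy blocks within the working day).
Oliver free: 09:00-12:30, 13:00-18:00.
Wiremu free: 10:30-12:00, 15:00-18:00.
Mateo free: 07:30-11:30, 16:30-18:00.
Leo free: 09:00-14:30, 15:00-18:00.
Rina ∩ Oliver: 09:30-11:30, 17:30-18:00.
Rina ∩ Oliver ∩ Wiremu: 10:30-11:30, 17:30-18:00.
Rina ∩ Oliver ∩ Wiremu ∩ Mateo: 10:30-11:30, 17:30-18:00.
Rina ∩ Oliver ∩ Wiremu ∩ Mateo ∩ Leo: 10:30-11:30, 17:30-18:00.
No common window is at least 90 minutes long.

none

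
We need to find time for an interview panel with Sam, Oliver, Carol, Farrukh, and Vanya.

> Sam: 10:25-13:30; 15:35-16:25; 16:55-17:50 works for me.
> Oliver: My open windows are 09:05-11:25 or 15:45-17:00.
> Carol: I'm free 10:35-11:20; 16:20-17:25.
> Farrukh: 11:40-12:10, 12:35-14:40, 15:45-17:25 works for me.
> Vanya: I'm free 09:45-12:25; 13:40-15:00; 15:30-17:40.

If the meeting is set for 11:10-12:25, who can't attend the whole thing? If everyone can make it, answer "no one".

Sam: free for 11:10-12:25. Oliver: not fully free for 11:10-12:25. Carol: not fully free for 11:10-12:25. Farrukh: not fully free for 11:10-12:25. Vanya: free for 11:10-12:25.

Carol, Farrukh, Oliver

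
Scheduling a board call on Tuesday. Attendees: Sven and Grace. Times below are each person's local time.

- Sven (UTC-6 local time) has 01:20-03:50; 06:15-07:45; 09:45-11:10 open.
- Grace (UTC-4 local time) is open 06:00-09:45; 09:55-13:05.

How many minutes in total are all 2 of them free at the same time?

Sven in UTC: 07:20-09:50, 12:15-13:45, 15:45-17:10 (add 6h to convert from UTC-6).
Grace in UTC: 10:00-13:45, 13:55-17:05 (add 4h to convert from UTC-4).
Sven ∩ Grace: 12:15-13:45, 15:45-17:05.
So the common availability across everyone is 12:15-13:45, 15:45-17:05.
Summing the common windows: 90 + 80 = 170 minutes.

170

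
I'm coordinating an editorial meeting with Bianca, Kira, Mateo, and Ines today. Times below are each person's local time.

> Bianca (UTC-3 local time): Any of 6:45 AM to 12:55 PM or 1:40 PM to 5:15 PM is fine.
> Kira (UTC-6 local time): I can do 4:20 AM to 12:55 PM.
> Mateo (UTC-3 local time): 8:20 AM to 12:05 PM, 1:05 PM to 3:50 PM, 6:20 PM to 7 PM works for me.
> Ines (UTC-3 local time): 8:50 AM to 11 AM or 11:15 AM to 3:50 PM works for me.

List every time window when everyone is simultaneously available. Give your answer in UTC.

11:50-14:00, 14:15-15:05, 16:40-18:50

Bianca in UTC: 09:45-15:55, 16:40-20:15 (add 3h to convert from UTC-3).
Kira in UTC: 10:20-18:55 (add 6h to convert from UTC-6).
Mateo in UTC: 11:20-15:05, 16:05-18:50, 21:20-22:00 (add 3h to convert from UTC-3).
Ines in UTC: 11:50-14:00, 14:15-18:50 (add 3h to convert from UTC-3).
Bianca ∩ Kira: 10:20-15:55, 16:40-18:55.
Bianca ∩ Kira ∩ Mateo: 11:20-15:05, 16:40-18:50.
Bianca ∩ Kira ∩ Mateo ∩ Ines: 11:50-14:00, 14:15-15:05, 16:40-18:50.
So the common availability across everyone is 11:50-14:00, 14:15-15:05, 16:40-18:50.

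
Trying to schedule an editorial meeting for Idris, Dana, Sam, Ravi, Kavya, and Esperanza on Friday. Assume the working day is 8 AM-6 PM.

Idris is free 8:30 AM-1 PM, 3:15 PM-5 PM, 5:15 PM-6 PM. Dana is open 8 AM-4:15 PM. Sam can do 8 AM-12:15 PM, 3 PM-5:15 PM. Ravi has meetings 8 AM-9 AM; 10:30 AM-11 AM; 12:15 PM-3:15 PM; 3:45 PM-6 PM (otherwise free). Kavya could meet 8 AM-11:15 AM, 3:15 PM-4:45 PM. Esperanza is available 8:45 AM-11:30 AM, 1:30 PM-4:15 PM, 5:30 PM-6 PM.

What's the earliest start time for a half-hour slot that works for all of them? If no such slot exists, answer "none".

Idris free: 08:30-13:00, 15:15-17:00, 17:15-18:00.
Dana free: 08:00-16:15.
Sam free: 08:00-12:15, 15:00-17:15.
Ravi free: 09:00-10:30, 11:00-12:15, 15:15-15:45 (invert busy blocks within the working day).
Kavya free: 08:00-11:15, 15:15-16:45.
Esperanza free: 08:45-11:30, 13:30-16:15, 17:30-18:00.
Idris ∩ Dana: 08:30-13:00, 15:15-16:15.
Idris ∩ Dana ∩ Sam: 08:30-12:15, 15:15-16:15.
Idris ∩ Dana ∩ Sam ∩ Ravi: 09:00-10:30, 11:00-12:15, 15:15-15:45.
Idris ∩ Dana ∩ Sam ∩ Ravi ∩ Kavya: 09:00-10:30, 11:00-11:15, 15:15-15:45.
Idris ∩ Dana ∩ Sam ∩ Ravi ∩ Kavya ∩ Esperanza: 09:00-10:30, 11:00-11:15, 15:15-15:45.
So the common availability across everyone is 09:00-10:30, 11:00-11:15, 15:15-15:45.
The first common window of at least 30 minutes is 09:00-10:30, so the earliest start is 09:00.

09:00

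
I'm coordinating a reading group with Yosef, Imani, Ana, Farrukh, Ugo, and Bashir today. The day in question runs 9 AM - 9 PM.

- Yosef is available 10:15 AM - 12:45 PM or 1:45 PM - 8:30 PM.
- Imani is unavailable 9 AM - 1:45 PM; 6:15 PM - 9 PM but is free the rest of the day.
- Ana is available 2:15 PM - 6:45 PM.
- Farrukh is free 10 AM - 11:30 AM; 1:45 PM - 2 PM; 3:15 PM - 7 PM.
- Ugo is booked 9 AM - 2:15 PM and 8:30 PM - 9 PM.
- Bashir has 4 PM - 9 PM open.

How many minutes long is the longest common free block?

135

Yosef free: 10:15-12:45, 13:45-20:30.
Imani free: 13:45-18:15 (invert busy blocks within the working day).
Ana free: 14:15-18:45.
Farrukh free: 10:00-11:30, 13:45-14:00, 15:15-19:00.
Ugo free: 14:15-20:30 (invert busy blocks within the working day).
Bashir free: 16:00-21:00.
Yosef ∩ Imani: 13:45-18:15.
Yosef ∩ Imani ∩ Ana: 14:15-18:15.
Yosef ∩ Imani ∩ Ana ∩ Farrukh: 15:15-18:15.
Yosef ∩ Imani ∩ Ana ∩ Farrukh ∩ Ugo: 15:15-18:15.
Yosef ∩ Imani ∩ Ana ∩ Farrukh ∩ Ugo ∩ Bashir: 16:00-18:15.
The longest is 16:00-18:15 at 135 minutes.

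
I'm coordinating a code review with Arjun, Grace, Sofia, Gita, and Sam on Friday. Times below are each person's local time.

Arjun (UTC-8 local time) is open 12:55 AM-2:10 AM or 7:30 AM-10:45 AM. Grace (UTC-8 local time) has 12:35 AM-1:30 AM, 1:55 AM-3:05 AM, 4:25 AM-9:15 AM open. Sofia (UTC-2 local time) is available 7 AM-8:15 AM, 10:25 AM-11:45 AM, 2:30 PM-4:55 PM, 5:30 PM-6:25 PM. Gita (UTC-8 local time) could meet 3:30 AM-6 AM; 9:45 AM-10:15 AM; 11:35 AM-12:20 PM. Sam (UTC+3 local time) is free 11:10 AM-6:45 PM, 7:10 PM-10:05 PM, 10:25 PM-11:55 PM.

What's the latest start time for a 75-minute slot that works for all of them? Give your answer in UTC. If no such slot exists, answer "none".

Arjun in UTC: 08:55-10:10, 15:30-18:45 (add 8h to convert from UTC-8).
Grace in UTC: 08:35-09:30, 09:55-11:05, 12:25-17:15 (add 8h to convert from UTC-8).
Sofia in UTC: 09:00-10:15, 12:25-13:45, 16:30-18:55, 19:30-20:25 (add 2h to convert from UTC-2).
Gita in UTC: 11:30-14:00, 17:45-18:15, 19:35-20:20 (add 8h to convert from UTC-8).
Sam in UTC: 08:10-15:45, 16:10-19:05, 19:25-20:55 (subtract 3h to convert from UTC+3).
Arjun ∩ Grace: 08:55-09:30, 09:55-10:10, 15:30-17:15.
Arjun ∩ Grace ∩ Sofia: 09:00-09:30, 09:55-10:10, 16:30-17:15.
Arjun ∩ Grace ∩ Sofia ∩ Gita: ∅.
Arjun ∩ Grace ∩ Sofia ∩ Gita ∩ Sam: ∅.
There is no time when everyone is free.
No common window is at least 75 minutes long.

none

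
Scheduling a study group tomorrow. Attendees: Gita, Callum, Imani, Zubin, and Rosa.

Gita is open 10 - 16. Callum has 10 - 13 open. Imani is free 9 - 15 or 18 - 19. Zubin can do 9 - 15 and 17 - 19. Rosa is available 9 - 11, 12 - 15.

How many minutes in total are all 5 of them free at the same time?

Gita ∩ Callum: 10:00-13:00.
Gita ∩ Callum ∩ Imani: 10:00-13:00.
Gita ∩ Callum ∩ Imani ∩ Zubin: 10:00-13:00.
Gita ∩ Callum ∩ Imani ∩ Zubin ∩ Rosa: 10:00-11:00, 12:00-13:00.
Summing the common windows: 60 + 60 = 120 minutes.

120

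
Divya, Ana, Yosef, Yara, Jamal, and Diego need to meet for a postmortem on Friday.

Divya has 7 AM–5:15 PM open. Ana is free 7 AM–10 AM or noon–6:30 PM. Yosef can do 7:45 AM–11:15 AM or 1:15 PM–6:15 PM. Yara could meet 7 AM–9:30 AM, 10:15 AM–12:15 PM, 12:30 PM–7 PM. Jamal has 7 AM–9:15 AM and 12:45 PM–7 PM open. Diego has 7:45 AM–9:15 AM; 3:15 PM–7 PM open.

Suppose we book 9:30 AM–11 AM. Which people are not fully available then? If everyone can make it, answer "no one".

Ana, Diego, Jamal, Yara

Divya: free for 09:30-11:00. Ana: not fully free for 09:30-11:00. Yosef: free for 09:30-11:00. Yara: not fully free for 09:30-11:00. Jamal: not fully free for 09:30-11:00. Diego: not fully free for 09:30-11:00.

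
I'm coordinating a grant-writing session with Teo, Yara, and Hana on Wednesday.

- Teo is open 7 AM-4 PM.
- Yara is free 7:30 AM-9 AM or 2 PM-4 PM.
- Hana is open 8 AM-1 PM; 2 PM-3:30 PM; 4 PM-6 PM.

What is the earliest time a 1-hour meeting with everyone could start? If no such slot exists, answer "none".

08:00

Teo ∩ Yara: 07:30-09:00, 14:00-16:00.
Teo ∩ Yara ∩ Hana: 08:00-09:00, 14:00-15:30.
The first common window of at least 60 minutes is 08:00-09:00, so the earliest start is 08:00.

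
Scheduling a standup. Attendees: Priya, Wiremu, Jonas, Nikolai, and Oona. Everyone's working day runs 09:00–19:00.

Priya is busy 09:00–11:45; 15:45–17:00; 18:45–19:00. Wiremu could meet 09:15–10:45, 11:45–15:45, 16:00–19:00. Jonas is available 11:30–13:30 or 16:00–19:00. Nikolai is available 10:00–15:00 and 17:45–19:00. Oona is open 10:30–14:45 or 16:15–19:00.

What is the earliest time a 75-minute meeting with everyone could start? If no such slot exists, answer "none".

11:45

Priya free: 11:45-15:45, 17:00-18:45 (invert busy blocks within the working day).
Wiremu free: 09:15-10:45, 11:45-15:45, 16:00-19:00.
Jonas free: 11:30-13:30, 16:00-19:00.
Nikolai free: 10:00-15:00, 17:45-19:00.
Oona free: 10:30-14:45, 16:15-19:00.
Priya ∩ Wiremu: 11:45-15:45, 17:00-18:45.
Priya ∩ Wiremu ∩ Jonas: 11:45-13:30, 17:00-18:45.
Priya ∩ Wiremu ∩ Jonas ∩ Nikolai: 11:45-13:30, 17:45-18:45.
Priya ∩ Wiremu ∩ Jonas ∩ Nikolai ∩ Oona: 11:45-13:30, 17:45-18:45.
Those are the intersection windows.
The first common window of at least 75 minutes is 11:45-13:30, so the earliest start is 11:45.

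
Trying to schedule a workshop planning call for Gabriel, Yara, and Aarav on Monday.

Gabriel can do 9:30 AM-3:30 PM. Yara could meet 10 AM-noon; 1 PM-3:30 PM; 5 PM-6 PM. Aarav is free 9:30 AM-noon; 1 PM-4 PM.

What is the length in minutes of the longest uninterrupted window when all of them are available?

Gabriel ∩ Yara: 10:00-12:00, 13:00-15:30.
Gabriel ∩ Yara ∩ Aarav: 10:00-12:00, 13:00-15:30.
The longest is 13:00-15:30 at 150 minutes.

150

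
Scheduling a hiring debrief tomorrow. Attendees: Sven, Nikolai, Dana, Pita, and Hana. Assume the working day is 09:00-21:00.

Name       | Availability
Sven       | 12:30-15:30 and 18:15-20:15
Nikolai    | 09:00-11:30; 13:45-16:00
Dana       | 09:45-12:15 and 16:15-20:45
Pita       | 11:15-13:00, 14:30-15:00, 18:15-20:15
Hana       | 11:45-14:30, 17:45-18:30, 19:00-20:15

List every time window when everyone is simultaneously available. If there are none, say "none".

Sven ∩ Nikolai: 13:45-15:30.
Sven ∩ Nikolai ∩ Dana: ∅.
Sven ∩ Nikolai ∩ Dana ∩ Pita: ∅.
Sven ∩ Nikolai ∩ Dana ∩ Pita ∩ Hana: ∅.
There is no time when everyone is free.

none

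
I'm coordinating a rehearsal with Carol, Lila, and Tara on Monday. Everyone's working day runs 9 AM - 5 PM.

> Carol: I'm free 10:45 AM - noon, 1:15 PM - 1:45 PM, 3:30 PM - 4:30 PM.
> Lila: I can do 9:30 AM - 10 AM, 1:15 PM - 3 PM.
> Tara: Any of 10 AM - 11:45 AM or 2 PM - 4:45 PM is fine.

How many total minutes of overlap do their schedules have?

Carol ∩ Lila: 13:15-13:45.
Carol ∩ Lila ∩ Tara: ∅.
There is no time when everyone is free.
There is no common window, so the total is 0 minutes.

0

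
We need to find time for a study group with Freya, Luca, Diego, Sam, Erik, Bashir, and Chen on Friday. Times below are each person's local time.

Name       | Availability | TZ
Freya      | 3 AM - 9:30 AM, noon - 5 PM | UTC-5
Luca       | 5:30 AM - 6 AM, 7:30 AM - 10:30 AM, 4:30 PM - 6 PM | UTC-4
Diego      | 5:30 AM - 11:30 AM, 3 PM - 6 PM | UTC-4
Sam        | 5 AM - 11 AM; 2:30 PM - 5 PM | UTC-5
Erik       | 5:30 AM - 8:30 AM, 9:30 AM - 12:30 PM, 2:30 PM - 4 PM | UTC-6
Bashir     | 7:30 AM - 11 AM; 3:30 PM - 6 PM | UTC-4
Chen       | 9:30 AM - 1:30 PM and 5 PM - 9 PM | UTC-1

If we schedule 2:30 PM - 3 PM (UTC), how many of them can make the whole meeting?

Freya in UTC: 08:00-14:30, 17:00-22:00 (add 5h to convert from UTC-5).
Luca in UTC: 09:30-10:00, 11:30-14:30, 20:30-22:00 (add 4h to convert from UTC-4).
Diego in UTC: 09:30-15:30, 19:00-22:00 (add 4h to convert from UTC-4).
Sam in UTC: 10:00-16:00, 19:30-22:00 (add 5h to convert from UTC-5).
Erik in UTC: 11:30-14:30, 15:30-18:30, 20:30-22:00 (add 6h to convert from UTC-6).
Bashir in UTC: 11:30-15:00, 19:30-22:00 (add 4h to convert from UTC-4).
Chen in UTC: 10:30-14:30, 18:00-22:00 (add 1h to convert from UTC-1).
Diego, Sam, and Bashir can make the full 14:30-15:00 slot — that's 3.

3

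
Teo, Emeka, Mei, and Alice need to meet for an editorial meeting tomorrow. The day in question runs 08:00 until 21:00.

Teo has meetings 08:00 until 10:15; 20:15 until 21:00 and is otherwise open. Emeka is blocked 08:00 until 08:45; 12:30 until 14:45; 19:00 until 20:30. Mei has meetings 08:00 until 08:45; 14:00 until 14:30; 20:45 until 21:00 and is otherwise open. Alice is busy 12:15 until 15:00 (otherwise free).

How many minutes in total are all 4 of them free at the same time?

360

Teo free: 10:15-20:15 (invert busy blocks within the working day).
Emeka free: 08:45-12:30, 14:45-19:00, 20:30-21:00 (invert busy blocks within the working day).
Mei free: 08:45-14:00, 14:30-20:45 (invert busy blocks within the working day).
Alice free: 08:00-12:15, 15:00-21:00 (invert busy blocks within the working day).
Teo ∩ Emeka: 10:15-12:30, 14:45-19:00.
Teo ∩ Emeka ∩ Mei: 10:15-12:30, 14:45-19:00.
Teo ∩ Emeka ∩ Mei ∩ Alice: 10:15-12:15, 15:00-19:00.
Those are the intersection windows.
Summing the common windows: 120 + 240 = 360 minutes.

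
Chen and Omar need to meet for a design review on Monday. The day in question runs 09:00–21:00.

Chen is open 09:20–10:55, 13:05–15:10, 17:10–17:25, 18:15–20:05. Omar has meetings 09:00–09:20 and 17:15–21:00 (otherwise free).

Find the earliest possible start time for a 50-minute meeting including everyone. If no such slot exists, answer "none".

09:20

Chen free: 09:20-10:55, 13:05-15:10, 17:10-17:25, 18:15-20:05.
Omar free: 09:20-17:15 (invert busy blocks within the working day).
Chen ∩ Omar: 09:20-10:55, 13:05-15:10, 17:10-17:15.
The first common window of at least 50 minutes is 09:20-10:55, so the earliest start is 09:20.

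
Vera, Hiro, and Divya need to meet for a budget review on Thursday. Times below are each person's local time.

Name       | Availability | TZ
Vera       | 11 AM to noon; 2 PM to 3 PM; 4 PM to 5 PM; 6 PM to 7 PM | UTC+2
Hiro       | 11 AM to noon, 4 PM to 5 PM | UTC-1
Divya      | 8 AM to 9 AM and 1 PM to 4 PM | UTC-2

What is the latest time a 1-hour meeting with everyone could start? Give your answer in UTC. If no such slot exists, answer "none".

Vera in UTC: 09:00-10:00, 12:00-13:00, 14:00-15:00, 16:00-17:00 (subtract 2h to convert from UTC+2).
Hiro in UTC: 12:00-13:00, 17:00-18:00 (add 1h to convert from UTC-1).
Divya in UTC: 10:00-11:00, 15:00-18:00 (add 2h to convert from UTC-2).
Vera ∩ Hiro: 12:00-13:00.
Vera ∩ Hiro ∩ Divya: ∅.
There is no time when everyone is free.
No common window is at least 60 minutes long.

none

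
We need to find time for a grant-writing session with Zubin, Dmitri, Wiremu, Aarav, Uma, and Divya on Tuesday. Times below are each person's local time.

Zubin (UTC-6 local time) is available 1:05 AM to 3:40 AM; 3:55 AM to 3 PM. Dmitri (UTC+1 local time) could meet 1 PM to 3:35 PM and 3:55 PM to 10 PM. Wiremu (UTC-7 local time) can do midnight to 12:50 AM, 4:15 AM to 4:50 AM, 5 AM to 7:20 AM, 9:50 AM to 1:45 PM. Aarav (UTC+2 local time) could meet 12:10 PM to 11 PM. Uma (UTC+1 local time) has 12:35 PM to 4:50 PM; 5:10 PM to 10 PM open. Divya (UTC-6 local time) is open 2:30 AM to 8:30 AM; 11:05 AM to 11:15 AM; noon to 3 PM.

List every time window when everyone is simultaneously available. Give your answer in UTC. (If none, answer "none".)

12:00-14:20, 17:05-17:15, 18:00-20:45

Zubin in UTC: 07:05-09:40, 09:55-21:00 (add 6h to convert from UTC-6).
Dmitri in UTC: 12:00-14:35, 14:55-21:00 (subtract 1h to convert from UTC+1).
Wiremu in UTC: 07:00-07:50, 11:15-11:50, 12:00-14:20, 16:50-20:45 (add 7h to convert from UTC-7).
Aarav in UTC: 10:10-21:00 (subtract 2h to convert from UTC+2).
Uma in UTC: 11:35-15:50, 16:10-21:00 (subtract 1h to convert from UTC+1).
Divya in UTC: 08:30-14:30, 17:05-17:15, 18:00-21:00 (add 6h to convert from UTC-6).
Zubin ∩ Dmitri: 12:00-14:35, 14:55-21:00.
Zubin ∩ Dmitri ∩ Wiremu: 12:00-14:20, 16:50-20:45.
Zubin ∩ Dmitri ∩ Wiremu ∩ Aarav: 12:00-14:20, 16:50-20:45.
Zubin ∩ Dmitri ∩ Wiremu ∩ Aarav ∩ Uma: 12:00-14:20, 16:50-20:45.
Zubin ∩ Dmitri ∩ Wiremu ∩ Aarav ∩ Uma ∩ Divya: 12:00-14:20, 17:05-17:15, 18:00-20:45.
So the common availability across everyone is 12:00-14:20, 17:05-17:15, 18:00-20:45.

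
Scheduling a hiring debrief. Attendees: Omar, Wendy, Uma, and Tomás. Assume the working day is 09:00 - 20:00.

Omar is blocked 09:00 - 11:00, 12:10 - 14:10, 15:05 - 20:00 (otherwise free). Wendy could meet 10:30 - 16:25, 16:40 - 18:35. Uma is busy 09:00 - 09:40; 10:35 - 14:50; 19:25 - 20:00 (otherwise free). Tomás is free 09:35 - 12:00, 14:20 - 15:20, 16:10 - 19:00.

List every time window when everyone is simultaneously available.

Omar free: 11:00-12:10, 14:10-15:05 (invert busy blocks within the working day).
Wendy free: 10:30-16:25, 16:40-18:35.
Uma free: 09:40-10:35, 14:50-19:25 (invert busy blocks within the working day).
Tomás free: 09:35-12:00, 14:20-15:20, 16:10-19:00.
Omar ∩ Wendy: 11:00-12:10, 14:10-15:05.
Omar ∩ Wendy ∩ Uma: 14:50-15:05.
Omar ∩ Wendy ∩ Uma ∩ Tomás: 14:50-15:05.
Those are the intersection windows.

14:50-15:05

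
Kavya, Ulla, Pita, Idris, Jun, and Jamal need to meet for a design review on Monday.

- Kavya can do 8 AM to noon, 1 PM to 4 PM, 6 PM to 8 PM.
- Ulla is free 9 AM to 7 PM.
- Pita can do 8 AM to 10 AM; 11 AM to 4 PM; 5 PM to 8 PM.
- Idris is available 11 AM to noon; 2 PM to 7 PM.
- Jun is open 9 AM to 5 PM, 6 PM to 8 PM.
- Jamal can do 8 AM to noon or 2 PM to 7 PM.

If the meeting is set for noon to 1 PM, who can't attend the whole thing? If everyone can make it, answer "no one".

Kavya: not fully free for 12:00-13:00. Ulla: free for 12:00-13:00. Pita: free for 12:00-13:00. Idris: not fully free for 12:00-13:00. Jun: free for 12:00-13:00. Jamal: not fully free for 12:00-13:00.

Idris, Jamal, Kavya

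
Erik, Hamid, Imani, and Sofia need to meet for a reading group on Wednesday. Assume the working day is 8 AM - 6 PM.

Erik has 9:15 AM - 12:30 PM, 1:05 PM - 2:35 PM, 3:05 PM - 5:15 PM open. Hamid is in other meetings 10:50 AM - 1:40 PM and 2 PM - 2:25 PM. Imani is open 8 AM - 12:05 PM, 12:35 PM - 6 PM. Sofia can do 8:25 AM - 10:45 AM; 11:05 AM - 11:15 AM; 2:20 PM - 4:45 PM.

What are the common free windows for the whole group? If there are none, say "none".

09:15-10:45, 14:25-14:35, 15:05-16:45

Erik free: 09:15-12:30, 13:05-14:35, 15:05-17:15.
Hamid free: 08:00-10:50, 13:40-14:00, 14:25-18:00 (invert busy blocks within the working day).
Imani free: 08:00-12:05, 12:35-18:00.
Sofia free: 08:25-10:45, 11:05-11:15, 14:20-16:45.
Erik ∩ Hamid: 09:15-10:50, 13:40-14:00, 14:25-14:35, 15:05-17:15.
Erik ∩ Hamid ∩ Imani: 09:15-10:50, 13:40-14:00, 14:25-14:35, 15:05-17:15.
Erik ∩ Hamid ∩ Imani ∩ Sofia: 09:15-10:45, 14:25-14:35, 15:05-16:45.
So the common availability across everyone is 09:15-10:45, 14:25-14:35, 15:05-16:45.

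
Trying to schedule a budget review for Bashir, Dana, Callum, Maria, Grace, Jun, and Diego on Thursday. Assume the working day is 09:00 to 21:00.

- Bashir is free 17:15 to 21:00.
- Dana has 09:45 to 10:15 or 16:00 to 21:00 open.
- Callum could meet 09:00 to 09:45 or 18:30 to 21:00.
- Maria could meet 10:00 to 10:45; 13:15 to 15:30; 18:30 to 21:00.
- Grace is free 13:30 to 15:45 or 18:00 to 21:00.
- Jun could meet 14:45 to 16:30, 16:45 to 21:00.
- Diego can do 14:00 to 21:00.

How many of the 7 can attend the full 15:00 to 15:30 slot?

Maria, Grace, Jun, and Diego can make the full 15:00-15:30 slot — that's 4.

4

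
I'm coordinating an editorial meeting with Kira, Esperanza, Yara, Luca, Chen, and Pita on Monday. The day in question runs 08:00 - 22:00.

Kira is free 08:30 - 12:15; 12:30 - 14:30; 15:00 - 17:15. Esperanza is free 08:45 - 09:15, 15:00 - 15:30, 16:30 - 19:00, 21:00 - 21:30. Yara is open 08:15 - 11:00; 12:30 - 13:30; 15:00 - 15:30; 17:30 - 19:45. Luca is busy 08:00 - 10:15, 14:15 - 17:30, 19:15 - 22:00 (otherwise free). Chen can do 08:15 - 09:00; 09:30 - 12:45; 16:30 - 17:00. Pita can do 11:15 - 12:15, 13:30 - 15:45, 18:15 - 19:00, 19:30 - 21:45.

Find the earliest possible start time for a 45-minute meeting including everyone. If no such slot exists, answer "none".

Kira free: 08:30-12:15, 12:30-14:30, 15:00-17:15.
Esperanza free: 08:45-09:15, 15:00-15:30, 16:30-19:00, 21:00-21:30.
Yara free: 08:15-11:00, 12:30-13:30, 15:00-15:30, 17:30-19:45.
Luca free: 10:15-14:15, 17:30-19:15 (invert busy blocks within the working day).
Chen free: 08:15-09:00, 09:30-12:45, 16:30-17:00.
Pita free: 11:15-12:15, 13:30-15:45, 18:15-19:00, 19:30-21:45.
Kira ∩ Esperanza: 08:45-09:15, 15:00-15:30, 16:30-17:15.
Kira ∩ Esperanza ∩ Yara: 08:45-09:15, 15:00-15:30.
Kira ∩ Esperanza ∩ Yara ∩ Luca: ∅.
Kira ∩ Esperanza ∩ Yara ∩ Luca ∩ Chen: ∅.
Kira ∩ Esperanza ∩ Yara ∩ Luca ∩ Chen ∩ Pita: ∅.
There is no time when everyone is free.
No common window is at least 45 minutes long.

none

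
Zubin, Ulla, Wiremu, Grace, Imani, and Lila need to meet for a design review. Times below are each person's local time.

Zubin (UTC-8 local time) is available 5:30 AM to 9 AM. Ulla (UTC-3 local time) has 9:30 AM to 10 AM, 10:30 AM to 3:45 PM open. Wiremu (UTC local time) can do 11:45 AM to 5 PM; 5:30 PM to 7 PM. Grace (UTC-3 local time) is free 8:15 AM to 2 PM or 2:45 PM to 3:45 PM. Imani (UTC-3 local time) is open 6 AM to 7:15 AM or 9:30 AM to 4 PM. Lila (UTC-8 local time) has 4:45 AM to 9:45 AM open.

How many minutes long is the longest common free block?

210

Zubin in UTC: 13:30-17:00 (add 8h to convert from UTC-8).
Ulla in UTC: 12:30-13:00, 13:30-18:45 (add 3h to convert from UTC-3).
Wiremu in UTC: 11:45-17:00, 17:30-19:00.
Grace in UTC: 11:15-17:00, 17:45-18:45 (add 3h to convert from UTC-3).
Imani in UTC: 09:00-10:15, 12:30-19:00 (add 3h to convert from UTC-3).
Lila in UTC: 12:45-17:45 (add 8h to convert from UTC-8).
Zubin ∩ Ulla: 13:30-17:00.
Zubin ∩ Ulla ∩ Wiremu: 13:30-17:00.
Zubin ∩ Ulla ∩ Wiremu ∩ Grace: 13:30-17:00.
Zubin ∩ Ulla ∩ Wiremu ∩ Grace ∩ Imani: 13:30-17:00.
Zubin ∩ Ulla ∩ Wiremu ∩ Grace ∩ Imani ∩ Lila: 13:30-17:00.
So the common availability across everyone is 13:30-17:00.
The longest is 13:30-17:00 at 210 minutes.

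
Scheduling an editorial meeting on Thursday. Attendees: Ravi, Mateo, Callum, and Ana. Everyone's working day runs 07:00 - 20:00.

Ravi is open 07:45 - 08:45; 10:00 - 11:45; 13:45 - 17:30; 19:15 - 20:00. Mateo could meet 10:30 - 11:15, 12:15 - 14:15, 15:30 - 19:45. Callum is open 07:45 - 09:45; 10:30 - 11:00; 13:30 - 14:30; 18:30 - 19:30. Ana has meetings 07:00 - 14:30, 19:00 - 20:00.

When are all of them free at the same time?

Ravi free: 07:45-08:45, 10:00-11:45, 13:45-17:30, 19:15-20:00.
Mateo free: 10:30-11:15, 12:15-14:15, 15:30-19:45.
Callum free: 07:45-09:45, 10:30-11:00, 13:30-14:30, 18:30-19:30.
Ana free: 14:30-19:00 (invert busy blocks within the working day).
Ravi ∩ Mateo: 10:30-11:15, 13:45-14:15, 15:30-17:30, 19:15-19:45.
Ravi ∩ Mateo ∩ Callum: 10:30-11:00, 13:45-14:15, 19:15-19:30.
Ravi ∩ Mateo ∩ Callum ∩ Ana: ∅.
There is no time when everyone is free.

none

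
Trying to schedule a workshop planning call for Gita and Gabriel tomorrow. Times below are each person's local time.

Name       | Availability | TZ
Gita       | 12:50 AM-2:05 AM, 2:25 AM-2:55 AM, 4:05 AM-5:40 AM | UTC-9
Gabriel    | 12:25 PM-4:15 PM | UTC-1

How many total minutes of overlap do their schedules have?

Gita in UTC: 09:50-11:05, 11:25-11:55, 13:05-14:40 (add 9h to convert from UTC-9).
Gabriel in UTC: 13:25-17:15 (add 1h to convert from UTC-1).
Gita ∩ Gabriel: 13:25-14:40.
So the common availability across everyone is 13:25-14:40.
That's a single block of 75 minutes.

75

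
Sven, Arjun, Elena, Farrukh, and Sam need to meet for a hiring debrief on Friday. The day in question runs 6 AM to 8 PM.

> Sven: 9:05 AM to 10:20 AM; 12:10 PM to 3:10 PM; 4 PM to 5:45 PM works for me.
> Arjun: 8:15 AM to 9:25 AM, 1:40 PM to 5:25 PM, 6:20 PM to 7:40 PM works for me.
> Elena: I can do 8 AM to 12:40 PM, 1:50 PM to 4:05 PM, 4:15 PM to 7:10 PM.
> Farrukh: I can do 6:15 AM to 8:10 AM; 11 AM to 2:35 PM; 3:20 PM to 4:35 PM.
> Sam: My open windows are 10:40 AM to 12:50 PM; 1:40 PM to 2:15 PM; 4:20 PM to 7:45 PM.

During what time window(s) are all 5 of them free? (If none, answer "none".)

13:50-14:15, 16:20-16:35

Sven ∩ Arjun: 09:05-09:25, 13:40-15:10, 16:00-17:25.
Sven ∩ Arjun ∩ Elena: 09:05-09:25, 13:50-15:10, 16:00-16:05, 16:15-17:25.
Sven ∩ Arjun ∩ Elena ∩ Farrukh: 13:50-14:35, 16:00-16:05, 16:15-16:35.
Sven ∩ Arjun ∩ Elena ∩ Farrukh ∩ Sam: 13:50-14:15, 16:20-16:35.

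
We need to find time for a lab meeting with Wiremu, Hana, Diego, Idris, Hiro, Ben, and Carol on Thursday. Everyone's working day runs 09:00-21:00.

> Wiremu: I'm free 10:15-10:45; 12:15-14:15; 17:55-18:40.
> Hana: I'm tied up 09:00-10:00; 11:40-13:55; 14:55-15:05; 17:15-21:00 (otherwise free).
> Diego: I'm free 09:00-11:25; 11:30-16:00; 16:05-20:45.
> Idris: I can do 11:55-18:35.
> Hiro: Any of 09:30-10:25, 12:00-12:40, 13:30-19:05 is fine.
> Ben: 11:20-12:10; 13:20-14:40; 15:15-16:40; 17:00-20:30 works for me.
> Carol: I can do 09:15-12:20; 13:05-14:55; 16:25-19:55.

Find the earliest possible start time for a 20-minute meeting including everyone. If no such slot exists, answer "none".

Wiremu free: 10:15-10:45, 12:15-14:15, 17:55-18:40.
Hana free: 10:00-11:40, 13:55-14:55, 15:05-17:15 (invert busy blocks within the working day).
Diego free: 09:00-11:25, 11:30-16:00, 16:05-20:45.
Idris free: 11:55-18:35.
Hiro free: 09:30-10:25, 12:00-12:40, 13:30-19:05.
Ben free: 11:20-12:10, 13:20-14:40, 15:15-16:40, 17:00-20:30.
Carol free: 09:15-12:20, 13:05-14:55, 16:25-19:55.
Wiremu ∩ Hana: 10:15-10:45, 13:55-14:15.
Wiremu ∩ Hana ∩ Diego: 10:15-10:45, 13:55-14:15.
Wiremu ∩ Hana ∩ Diego ∩ Idris: 13:55-14:15.
Wiremu ∩ Hana ∩ Diego ∩ Idris ∩ Hiro: 13:55-14:15.
Wiremu ∩ Hana ∩ Diego ∩ Idris ∩ Hiro ∩ Ben: 13:55-14:15.
Wiremu ∩ Hana ∩ Diego ∩ Idris ∩ Hiro ∩ Ben ∩ Carol: 13:55-14:15.
The first common window of at least 20 minutes is 13:55-14:15, so the earliest start is 13:55.

13:55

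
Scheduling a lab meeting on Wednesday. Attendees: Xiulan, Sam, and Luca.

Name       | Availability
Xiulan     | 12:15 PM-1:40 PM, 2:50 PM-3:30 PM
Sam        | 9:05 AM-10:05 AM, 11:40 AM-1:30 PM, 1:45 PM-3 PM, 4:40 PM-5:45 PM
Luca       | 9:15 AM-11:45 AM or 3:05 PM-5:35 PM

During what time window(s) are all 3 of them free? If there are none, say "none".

none

Xiulan ∩ Sam: 12:15-13:30, 14:50-15:00.
Xiulan ∩ Sam ∩ Luca: ∅.
There is no time when everyone is free.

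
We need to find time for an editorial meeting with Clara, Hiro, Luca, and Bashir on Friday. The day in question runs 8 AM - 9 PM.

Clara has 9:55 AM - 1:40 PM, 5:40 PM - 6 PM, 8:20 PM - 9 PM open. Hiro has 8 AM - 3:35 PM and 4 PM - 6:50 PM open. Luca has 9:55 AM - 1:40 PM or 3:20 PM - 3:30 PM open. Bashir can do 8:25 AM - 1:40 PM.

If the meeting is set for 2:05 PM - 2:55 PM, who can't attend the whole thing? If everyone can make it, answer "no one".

Bashir, Clara, Luca

Clara: not fully free for 14:05-14:55. Hiro: free for 14:05-14:55. Luca: not fully free for 14:05-14:55. Bashir: not fully free for 14:05-14:55.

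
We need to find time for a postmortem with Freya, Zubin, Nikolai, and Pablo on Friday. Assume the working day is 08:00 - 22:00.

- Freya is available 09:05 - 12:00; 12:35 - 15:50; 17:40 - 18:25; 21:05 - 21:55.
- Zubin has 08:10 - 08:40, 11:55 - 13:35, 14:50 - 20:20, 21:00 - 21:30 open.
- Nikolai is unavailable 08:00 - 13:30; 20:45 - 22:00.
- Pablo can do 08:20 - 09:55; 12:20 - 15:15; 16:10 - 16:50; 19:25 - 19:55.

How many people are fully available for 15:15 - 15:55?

Freya free: 09:05-12:00, 12:35-15:50, 17:40-18:25, 21:05-21:55.
Zubin free: 08:10-08:40, 11:55-13:35, 14:50-20:20, 21:00-21:30.
Nikolai free: 13:30-20:45 (invert busy blocks within the working day).
Pablo free: 08:20-09:55, 12:20-15:15, 16:10-16:50, 19:25-19:55.
Zubin and Nikolai can make the full 15:15-15:55 slot — that's 2.

2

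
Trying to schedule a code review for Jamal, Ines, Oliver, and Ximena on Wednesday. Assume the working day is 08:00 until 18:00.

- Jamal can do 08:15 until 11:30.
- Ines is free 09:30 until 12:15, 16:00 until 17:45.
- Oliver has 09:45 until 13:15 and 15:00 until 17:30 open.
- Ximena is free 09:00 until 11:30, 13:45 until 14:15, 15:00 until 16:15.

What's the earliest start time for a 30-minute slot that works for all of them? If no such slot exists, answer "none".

09:45

Jamal ∩ Ines: 09:30-11:30.
Jamal ∩ Ines ∩ Oliver: 09:45-11:30.
Jamal ∩ Ines ∩ Oliver ∩ Ximena: 09:45-11:30.
The first common window of at least 30 minutes is 09:45-11:30, so the earliest start is 09:45.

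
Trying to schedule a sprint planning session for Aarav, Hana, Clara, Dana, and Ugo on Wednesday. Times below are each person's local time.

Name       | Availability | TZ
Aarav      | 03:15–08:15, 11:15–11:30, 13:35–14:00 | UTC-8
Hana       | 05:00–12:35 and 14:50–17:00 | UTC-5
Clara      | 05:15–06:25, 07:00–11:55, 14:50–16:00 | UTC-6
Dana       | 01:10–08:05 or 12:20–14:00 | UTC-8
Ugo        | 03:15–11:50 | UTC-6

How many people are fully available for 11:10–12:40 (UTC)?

3

Aarav in UTC: 11:15-16:15, 19:15-19:30, 21:35-22:00 (add 8h to convert from UTC-8).
Hana in UTC: 10:00-17:35, 19:50-22:00 (add 5h to convert from UTC-5).
Clara in UTC: 11:15-12:25, 13:00-17:55, 20:50-22:00 (add 6h to convert from UTC-6).
Dana in UTC: 09:10-16:05, 20:20-22:00 (add 8h to convert from UTC-8).
Ugo in UTC: 09:15-17:50 (add 6h to convert from UTC-6).
Hana, Dana, and Ugo can make the full 11:10-12:40 slot — that's 3.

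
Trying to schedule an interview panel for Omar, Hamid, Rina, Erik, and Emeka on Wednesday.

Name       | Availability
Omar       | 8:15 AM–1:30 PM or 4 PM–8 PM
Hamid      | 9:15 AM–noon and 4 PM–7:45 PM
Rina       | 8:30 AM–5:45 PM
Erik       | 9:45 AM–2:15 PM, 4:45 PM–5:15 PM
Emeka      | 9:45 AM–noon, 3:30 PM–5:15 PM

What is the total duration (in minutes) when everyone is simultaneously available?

165

Omar ∩ Hamid: 09:15-12:00, 16:00-19:45.
Omar ∩ Hamid ∩ Rina: 09:15-12:00, 16:00-17:45.
Omar ∩ Hamid ∩ Rina ∩ Erik: 09:45-12:00, 16:45-17:15.
Omar ∩ Hamid ∩ Rina ∩ Erik ∩ Emeka: 09:45-12:00, 16:45-17:15.
Summing the common windows: 135 + 30 = 165 minutes.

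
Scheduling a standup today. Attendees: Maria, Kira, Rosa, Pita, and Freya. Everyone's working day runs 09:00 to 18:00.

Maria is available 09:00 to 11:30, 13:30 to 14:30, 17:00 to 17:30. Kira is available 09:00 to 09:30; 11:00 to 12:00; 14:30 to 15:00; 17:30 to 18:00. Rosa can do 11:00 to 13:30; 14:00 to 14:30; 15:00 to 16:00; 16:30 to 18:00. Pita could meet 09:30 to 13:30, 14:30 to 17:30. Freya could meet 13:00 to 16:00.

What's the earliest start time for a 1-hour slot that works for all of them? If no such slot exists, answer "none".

Maria ∩ Kira: 09:00-09:30, 11:00-11:30.
Maria ∩ Kira ∩ Rosa: 11:00-11:30.
Maria ∩ Kira ∩ Rosa ∩ Pita: 11:00-11:30.
Maria ∩ Kira ∩ Rosa ∩ Pita ∩ Freya: ∅.
There is no time when everyone is free.
No common window is at least 60 minutes long.

none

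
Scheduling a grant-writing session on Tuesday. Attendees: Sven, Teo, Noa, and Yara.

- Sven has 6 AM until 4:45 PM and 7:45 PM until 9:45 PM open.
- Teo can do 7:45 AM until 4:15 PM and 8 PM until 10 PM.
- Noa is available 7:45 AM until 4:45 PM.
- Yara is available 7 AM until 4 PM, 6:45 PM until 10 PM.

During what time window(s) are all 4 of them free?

07:45-16:00

Sven ∩ Teo: 07:45-16:15, 20:00-21:45.
Sven ∩ Teo ∩ Noa: 07:45-16:15.
Sven ∩ Teo ∩ Noa ∩ Yara: 07:45-16:00.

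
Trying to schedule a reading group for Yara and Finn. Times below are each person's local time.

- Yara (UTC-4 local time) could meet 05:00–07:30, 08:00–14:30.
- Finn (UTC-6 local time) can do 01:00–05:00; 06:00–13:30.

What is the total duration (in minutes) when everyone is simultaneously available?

Yara in UTC: 09:00-11:30, 12:00-18:30 (add 4h to convert from UTC-4).
Finn in UTC: 07:00-11:00, 12:00-19:30 (add 6h to convert from UTC-6).
Yara ∩ Finn: 09:00-11:00, 12:00-18:30.
Those are the intersection windows.
Summing the common windows: 120 + 390 = 510 minutes.

510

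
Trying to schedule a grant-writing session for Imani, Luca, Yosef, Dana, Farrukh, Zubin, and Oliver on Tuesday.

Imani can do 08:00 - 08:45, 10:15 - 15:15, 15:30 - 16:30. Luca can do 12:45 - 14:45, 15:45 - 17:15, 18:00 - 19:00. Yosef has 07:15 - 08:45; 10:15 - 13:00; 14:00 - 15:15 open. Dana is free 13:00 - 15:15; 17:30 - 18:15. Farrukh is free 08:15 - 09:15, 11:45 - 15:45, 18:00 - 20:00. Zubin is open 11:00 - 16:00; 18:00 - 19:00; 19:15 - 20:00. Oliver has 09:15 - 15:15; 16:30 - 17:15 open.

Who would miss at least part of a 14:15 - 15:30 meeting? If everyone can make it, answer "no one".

Dana, Imani, Luca, Oliver, Yosef

Imani: not fully free for 14:15-15:30. Luca: not fully free for 14:15-15:30. Yosef: not fully free for 14:15-15:30. Dana: not fully free for 14:15-15:30. Farrukh: free for 14:15-15:30. Zubin: free for 14:15-15:30. Oliver: not fully free for 14:15-15:30.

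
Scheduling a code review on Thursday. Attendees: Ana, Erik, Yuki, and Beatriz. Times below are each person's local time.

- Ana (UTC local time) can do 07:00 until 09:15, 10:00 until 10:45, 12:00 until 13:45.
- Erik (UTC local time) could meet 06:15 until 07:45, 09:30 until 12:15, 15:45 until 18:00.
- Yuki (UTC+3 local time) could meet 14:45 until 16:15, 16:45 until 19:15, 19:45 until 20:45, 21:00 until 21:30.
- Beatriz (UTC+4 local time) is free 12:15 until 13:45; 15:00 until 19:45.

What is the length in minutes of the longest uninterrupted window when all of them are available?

Ana in UTC: 07:00-09:15, 10:00-10:45, 12:00-13:45.
Erik in UTC: 06:15-07:45, 09:30-12:15, 15:45-18:00.
Yuki in UTC: 11:45-13:15, 13:45-16:15, 16:45-17:45, 18:00-18:30 (subtract 3h to convert from UTC+3).
Beatriz in UTC: 08:15-09:45, 11:00-15:45 (subtract 4h to convert from UTC+4).
Ana ∩ Erik: 07:00-07:45, 10:00-10:45, 12:00-12:15.
Ana ∩ Erik ∩ Yuki: 12:00-12:15.
Ana ∩ Erik ∩ Yuki ∩ Beatriz: 12:00-12:15.
The longest is 12:00-12:15 at 15 minutes.

15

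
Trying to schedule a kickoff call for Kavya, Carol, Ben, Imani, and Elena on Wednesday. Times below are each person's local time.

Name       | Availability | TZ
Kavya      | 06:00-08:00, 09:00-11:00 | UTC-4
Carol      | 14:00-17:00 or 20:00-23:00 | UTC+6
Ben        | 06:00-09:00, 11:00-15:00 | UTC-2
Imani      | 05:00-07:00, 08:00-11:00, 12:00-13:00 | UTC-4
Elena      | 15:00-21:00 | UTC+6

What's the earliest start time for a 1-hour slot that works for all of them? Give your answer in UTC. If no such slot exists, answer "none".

Kavya in UTC: 10:00-12:00, 13:00-15:00 (add 4h to convert from UTC-4).
Carol in UTC: 08:00-11:00, 14:00-17:00 (subtract 6h to convert from UTC+6).
Ben in UTC: 08:00-11:00, 13:00-17:00 (add 2h to convert from UTC-2).
Imani in UTC: 09:00-11:00, 12:00-15:00, 16:00-17:00 (add 4h to convert from UTC-4).
Elena in UTC: 09:00-15:00 (subtract 6h to convert from UTC+6).
Kavya ∩ Carol: 10:00-11:00, 14:00-15:00.
Kavya ∩ Carol ∩ Ben: 10:00-11:00, 14:00-15:00.
Kavya ∩ Carol ∩ Ben ∩ Imani: 10:00-11:00, 14:00-15:00.
Kavya ∩ Carol ∩ Ben ∩ Imani ∩ Elena: 10:00-11:00, 14:00-15:00.
The first common window of at least 60 minutes is 10:00-11:00, so the earliest start is 10:00.

10:00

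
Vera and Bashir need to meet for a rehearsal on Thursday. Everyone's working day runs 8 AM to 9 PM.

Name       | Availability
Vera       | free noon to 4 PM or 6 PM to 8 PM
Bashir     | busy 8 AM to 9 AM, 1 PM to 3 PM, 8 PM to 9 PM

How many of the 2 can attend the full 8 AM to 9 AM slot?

0

Vera free: 12:00-16:00, 18:00-20:00.
Bashir free: 09:00-13:00, 15:00-20:00 (invert busy blocks within the working day).
nobody can make the full 08:00-09:00 slot — that's 0.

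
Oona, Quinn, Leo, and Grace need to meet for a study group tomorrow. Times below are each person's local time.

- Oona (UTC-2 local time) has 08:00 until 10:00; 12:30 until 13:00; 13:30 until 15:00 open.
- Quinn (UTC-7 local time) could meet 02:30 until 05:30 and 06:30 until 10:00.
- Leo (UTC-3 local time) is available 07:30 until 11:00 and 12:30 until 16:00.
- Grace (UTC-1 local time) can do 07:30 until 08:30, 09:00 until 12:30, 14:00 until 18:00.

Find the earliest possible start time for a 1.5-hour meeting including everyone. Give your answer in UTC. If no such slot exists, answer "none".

10:30

Oona in UTC: 10:00-12:00, 14:30-15:00, 15:30-17:00 (add 2h to convert from UTC-2).
Quinn in UTC: 09:30-12:30, 13:30-17:00 (add 7h to convert from UTC-7).
Leo in UTC: 10:30-14:00, 15:30-19:00 (add 3h to convert from UTC-3).
Grace in UTC: 08:30-09:30, 10:00-13:30, 15:00-19:00 (add 1h to convert from UTC-1).
Oona ∩ Quinn: 10:00-12:00, 14:30-15:00, 15:30-17:00.
Oona ∩ Quinn ∩ Leo: 10:30-12:00, 15:30-17:00.
Oona ∩ Quinn ∩ Leo ∩ Grace: 10:30-12:00, 15:30-17:00.
Those are the intersection windows.
The first common window of at least 90 minutes is 10:30-12:00, so the earliest start is 10:30.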